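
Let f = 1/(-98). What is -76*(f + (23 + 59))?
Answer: -305330/49 ≈ -6231.2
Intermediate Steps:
f = -1/98 ≈ -0.010204
-76*(f + (23 + 59)) = -76*(-1/98 + (23 + 59)) = -76*(-1/98 + 82) = -76*8035/98 = -305330/49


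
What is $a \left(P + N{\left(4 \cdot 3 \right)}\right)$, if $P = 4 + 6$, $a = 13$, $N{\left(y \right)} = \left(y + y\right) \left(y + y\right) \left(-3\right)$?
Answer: $-22334$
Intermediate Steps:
$N{\left(y \right)} = - 12 y^{2}$ ($N{\left(y \right)} = 2 y 2 y \left(-3\right) = 4 y^{2} \left(-3\right) = - 12 y^{2}$)
$P = 10$
$a \left(P + N{\left(4 \cdot 3 \right)}\right) = 13 \left(10 - 12 \left(4 \cdot 3\right)^{2}\right) = 13 \left(10 - 12 \cdot 12^{2}\right) = 13 \left(10 - 1728\right) = 13 \left(-1718\right) = -22334$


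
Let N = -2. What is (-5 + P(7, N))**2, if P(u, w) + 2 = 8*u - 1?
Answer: 2304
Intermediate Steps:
P(u, w) = -3 + 8*u (P(u, w) = -2 + (8*u - 1) = -2 + (-1 + 8*u) = -3 + 8*u)
(-5 + P(7, N))**2 = (-5 + (-3 + 8*7))**2 = (-5 + (-3 + 56))**2 = (-5 + 53)**2 = 48**2 = 2304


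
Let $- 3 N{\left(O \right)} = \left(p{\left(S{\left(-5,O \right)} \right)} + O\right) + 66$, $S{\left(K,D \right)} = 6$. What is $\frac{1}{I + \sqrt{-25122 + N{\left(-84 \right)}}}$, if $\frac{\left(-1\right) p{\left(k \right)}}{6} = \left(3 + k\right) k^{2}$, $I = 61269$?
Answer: $\frac{20423}{1251304943} - \frac{2 i \sqrt{6117}}{3753914829} \approx 1.6321 \cdot 10^{-5} - 4.1669 \cdot 10^{-8} i$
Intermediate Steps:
$p{\left(k \right)} = - 6 k^{2} \left(3 + k\right)$ ($p{\left(k \right)} = - 6 \left(3 + k\right) k^{2} = - 6 k^{2} \left(3 + k\right)$)
$N{\left(O \right)} = 626 - \frac{O}{3}$ ($N{\left(O \right)} = - \frac{\left(6 \cdot 6^{2} \left(-3 - 6\right) + O\right) + 66}{3} = - \frac{\left(6 \cdot 36 \left(-3 - 6\right) + O\right) + 66}{3} = - \frac{\left(6 \cdot 36 \left(-9\right) + O\right) + 66}{3} = - \frac{\left(-1944 + O\right) + 66}{3} = - \frac{-1878 + O}{3} = 626 - \frac{O}{3}$)
$\frac{1}{I + \sqrt{-25122 + N{\left(-84 \right)}}} = \frac{1}{61269 + \sqrt{-25122 + \left(626 - -28\right)}} = \frac{1}{61269 + \sqrt{-25122 + \left(626 + 28\right)}} = \frac{1}{61269 + \sqrt{-25122 + 654}} = \frac{1}{61269 + \sqrt{-24468}} = \frac{1}{61269 + 2 i \sqrt{6117}}$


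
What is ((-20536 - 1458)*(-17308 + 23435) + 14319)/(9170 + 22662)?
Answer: -134742919/31832 ≈ -4232.9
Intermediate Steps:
((-20536 - 1458)*(-17308 + 23435) + 14319)/(9170 + 22662) = (-21994*6127 + 14319)/31832 = (-134757238 + 14319)*(1/31832) = -134742919*1/31832 = -134742919/31832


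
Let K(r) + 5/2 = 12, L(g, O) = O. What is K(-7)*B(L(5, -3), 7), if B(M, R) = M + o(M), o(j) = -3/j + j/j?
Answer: -19/2 ≈ -9.5000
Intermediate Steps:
K(r) = 19/2 (K(r) = -5/2 + 12 = 19/2)
o(j) = 1 - 3/j (o(j) = -3/j + 1 = 1 - 3/j)
B(M, R) = M + (-3 + M)/M
K(-7)*B(L(5, -3), 7) = 19*(1 - 3 - 3/(-3))/2 = 19*(1 - 3 - 3*(-⅓))/2 = 19*(1 - 3 + 1)/2 = (19/2)*(-1) = -19/2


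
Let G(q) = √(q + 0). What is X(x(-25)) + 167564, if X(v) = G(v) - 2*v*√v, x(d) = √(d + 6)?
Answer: 167564 - 2*(-19)^(¾) + 19^(¼)*√I ≈ 1.6758e+5 - 11.394*I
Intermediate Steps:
G(q) = √q
x(d) = √(6 + d)
X(v) = √v - 2*v^(3/2) (X(v) = √v - 2*v*√v = √v - 2*v^(3/2))
X(x(-25)) + 167564 = √(√(6 - 25))*(1 - 2*√(6 - 25)) + 167564 = √(√(-19))*(1 - 2*I*√19) + 167564 = √(I*√19)*(1 - 2*I*√19) + 167564 = (19^(¼)*√I)*(1 - 2*I*√19) + 167564 = 19^(¼)*√I*(1 - 2*I*√19) + 167564 = 167564 + 19^(¼)*√I*(1 - 2*I*√19)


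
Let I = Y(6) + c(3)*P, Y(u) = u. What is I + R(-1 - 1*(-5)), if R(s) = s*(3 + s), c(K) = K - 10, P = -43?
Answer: 335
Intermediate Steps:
c(K) = -10 + K
I = 307 (I = 6 + (-10 + 3)*(-43) = 6 - 7*(-43) = 6 + 301 = 307)
I + R(-1 - 1*(-5)) = 307 + (-1 - 1*(-5))*(3 + (-1 - 1*(-5))) = 307 + (-1 + 5)*(3 + (-1 + 5)) = 307 + 4*(3 + 4) = 307 + 4*7 = 307 + 28 = 335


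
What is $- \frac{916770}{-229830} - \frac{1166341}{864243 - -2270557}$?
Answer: $\frac{86861014799}{24015702800} \approx 3.6168$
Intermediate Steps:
$- \frac{916770}{-229830} - \frac{1166341}{864243 - -2270557} = \left(-916770\right) \left(- \frac{1}{229830}\right) - \frac{1166341}{864243 + 2270557} = \frac{30559}{7661} - \frac{1166341}{3134800} = \frac{86861014799}{24015702800}$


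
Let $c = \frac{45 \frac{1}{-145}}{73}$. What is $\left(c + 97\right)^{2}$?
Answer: $\frac{42164515600}{4481689} \approx 9408.2$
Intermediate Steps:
$c = - \frac{9}{2117}$ ($c = 45 \left(- \frac{1}{145}\right) \frac{1}{73} = \left(- \frac{9}{29}\right) \frac{1}{73} = - \frac{9}{2117} \approx -0.0042513$)
$\left(c + 97\right)^{2} = \left(- \frac{9}{2117} + 97\right)^{2} = \left(\frac{205340}{2117}\right)^{2} = \frac{42164515600}{4481689}$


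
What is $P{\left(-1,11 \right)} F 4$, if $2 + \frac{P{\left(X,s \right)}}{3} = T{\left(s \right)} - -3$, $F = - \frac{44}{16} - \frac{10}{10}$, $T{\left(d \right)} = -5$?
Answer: $180$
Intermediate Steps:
$F = - \frac{15}{4}$ ($F = \left(-44\right) \frac{1}{16} - 1 = - \frac{11}{4} - 1 = - \frac{15}{4} \approx -3.75$)
$P{\left(X,s \right)} = -12$ ($P{\left(X,s \right)} = -6 + 3 \left(-5 - -3\right) = -6 + 3 \left(-5 + 3\right) = -6 + 3 \left(-2\right) = -6 - 6 = -12$)
$P{\left(-1,11 \right)} F 4 = \left(-12\right) \left(- \frac{15}{4}\right) 4 = 45 \cdot 4 = 180$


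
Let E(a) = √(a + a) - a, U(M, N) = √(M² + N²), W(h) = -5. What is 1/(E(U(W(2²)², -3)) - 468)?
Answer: 1/(-468 - √634 + 2^(¾)*317^(¼)) ≈ -0.0020573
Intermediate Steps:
E(a) = -a + √2*√a (E(a) = √(2*a) - a = √2*√a - a = -a + √2*√a)
1/(E(U(W(2²)², -3)) - 468) = 1/((-√(((-5)²)² + (-3)²) + √2*√(√(((-5)²)² + (-3)²))) - 468) = 1/((-√(25² + 9) + √2*√(√(25² + 9))) - 468) = 1/((-√(625 + 9) + √2*√(√(625 + 9))) - 468) = 1/((-√634 + √2*√(√634)) - 468) = 1/((-√634 + √2*634^(¼)) - 468) = 1/((-√634 + 2^(¾)*317^(¼)) - 468) = 1/(-468 - √634 + 2^(¾)*317^(¼))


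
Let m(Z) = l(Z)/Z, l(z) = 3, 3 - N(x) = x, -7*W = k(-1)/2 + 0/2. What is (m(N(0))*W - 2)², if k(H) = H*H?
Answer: 841/196 ≈ 4.2908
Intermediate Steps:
k(H) = H²
W = -1/14 (W = -((-1)²/2 + 0/2)/7 = -(1*(½) + 0*(½))/7 = -(½ + 0)/7 = -⅐*½ = -1/14 ≈ -0.071429)
N(x) = 3 - x
m(Z) = 3/Z
(m(N(0))*W - 2)² = ((3/(3 - 1*0))*(-1/14) - 2)² = ((3/(3 + 0))*(-1/14) - 2)² = ((3/3)*(-1/14) - 2)² = ((3*(⅓))*(-1/14) - 2)² = (1*(-1/14) - 2)² = (-1/14 - 2)² = (-29/14)² = 841/196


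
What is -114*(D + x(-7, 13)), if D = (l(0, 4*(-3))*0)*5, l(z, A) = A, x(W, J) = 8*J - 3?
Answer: -11514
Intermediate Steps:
x(W, J) = -3 + 8*J
D = 0 (D = ((4*(-3))*0)*5 = -12*0*5 = 0*5 = 0)
-114*(D + x(-7, 13)) = -114*(0 + (-3 + 8*13)) = -114*(0 + (-3 + 104)) = -114*(0 + 101) = -114*101 = -11514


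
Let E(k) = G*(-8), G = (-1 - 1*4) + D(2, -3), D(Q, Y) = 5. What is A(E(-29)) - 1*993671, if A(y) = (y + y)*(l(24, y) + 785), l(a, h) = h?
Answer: -993671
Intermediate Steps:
G = 0 (G = (-1 - 1*4) + 5 = (-1 - 4) + 5 = -5 + 5 = 0)
E(k) = 0 (E(k) = 0*(-8) = 0)
A(y) = 2*y*(785 + y) (A(y) = (y + y)*(y + 785) = (2*y)*(785 + y) = 2*y*(785 + y))
A(E(-29)) - 1*993671 = 2*0*(785 + 0) - 1*993671 = 2*0*785 - 993671 = 0 - 993671 = -993671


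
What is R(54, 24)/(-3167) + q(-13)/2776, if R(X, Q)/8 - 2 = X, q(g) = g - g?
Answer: -448/3167 ≈ -0.14146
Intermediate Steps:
q(g) = 0
R(X, Q) = 16 + 8*X
R(54, 24)/(-3167) + q(-13)/2776 = (16 + 8*54)/(-3167) + 0/2776 = (16 + 432)*(-1/3167) + 0*(1/2776) = 448*(-1/3167) + 0 = -448/3167 + 0 = -448/3167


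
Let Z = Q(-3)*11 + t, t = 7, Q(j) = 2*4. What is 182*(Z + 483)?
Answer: 105196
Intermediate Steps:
Q(j) = 8
Z = 95 (Z = 8*11 + 7 = 88 + 7 = 95)
182*(Z + 483) = 182*(95 + 483) = 182*578 = 105196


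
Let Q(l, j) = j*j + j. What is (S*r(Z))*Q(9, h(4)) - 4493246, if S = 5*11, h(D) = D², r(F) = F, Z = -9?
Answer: -4627886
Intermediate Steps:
Q(l, j) = j + j² (Q(l, j) = j² + j = j + j²)
S = 55
(S*r(Z))*Q(9, h(4)) - 4493246 = (55*(-9))*(4²*(1 + 4²)) - 4493246 = -7920*(1 + 16) - 4493246 = -7920*17 - 4493246 = -495*272 - 4493246 = -134640 - 4493246 = -4627886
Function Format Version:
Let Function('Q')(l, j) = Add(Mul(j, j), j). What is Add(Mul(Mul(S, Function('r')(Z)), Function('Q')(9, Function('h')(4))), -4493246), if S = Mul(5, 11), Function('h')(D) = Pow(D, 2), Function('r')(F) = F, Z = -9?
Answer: -4627886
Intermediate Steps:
Function('Q')(l, j) = Add(j, Pow(j, 2)) (Function('Q')(l, j) = Add(Pow(j, 2), j) = Add(j, Pow(j, 2)))
S = 55
Add(Mul(Mul(S, Function('r')(Z)), Function('Q')(9, Function('h')(4))), -4493246) = Add(Mul(Mul(55, -9), Mul(Pow(4, 2), Add(1, Pow(4, 2)))), -4493246) = Add(Mul(-495, Mul(16, Add(1, 16))), -4493246) = Add(Mul(-495, Mul(16, 17)), -4493246) = Add(Mul(-495, 272), -4493246) = Add(-134640, -4493246) = -4627886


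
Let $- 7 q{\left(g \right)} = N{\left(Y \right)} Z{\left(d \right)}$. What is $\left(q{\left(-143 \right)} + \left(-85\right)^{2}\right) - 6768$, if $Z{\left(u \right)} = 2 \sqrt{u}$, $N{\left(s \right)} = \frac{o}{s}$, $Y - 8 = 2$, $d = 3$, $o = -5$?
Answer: $457 + \frac{\sqrt{3}}{7} \approx 457.25$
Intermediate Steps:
$Y = 10$ ($Y = 8 + 2 = 10$)
$N{\left(s \right)} = - \frac{5}{s}$
$q{\left(g \right)} = \frac{\sqrt{3}}{7}$ ($q{\left(g \right)} = - \frac{- \frac{5}{10} \cdot 2 \sqrt{3}}{7} = - \frac{\left(-5\right) \frac{1}{10} \cdot 2 \sqrt{3}}{7} = - \frac{\left(- \frac{1}{2}\right) 2 \sqrt{3}}{7} = - \frac{\left(-1\right) \sqrt{3}}{7} = \frac{\sqrt{3}}{7}$)
$\left(q{\left(-143 \right)} + \left(-85\right)^{2}\right) - 6768 = \left(\frac{\sqrt{3}}{7} + \left(-85\right)^{2}\right) - 6768 = \left(\frac{\sqrt{3}}{7} + 7225\right) - 6768 = \left(7225 + \frac{\sqrt{3}}{7}\right) - 6768 = 457 + \frac{\sqrt{3}}{7}$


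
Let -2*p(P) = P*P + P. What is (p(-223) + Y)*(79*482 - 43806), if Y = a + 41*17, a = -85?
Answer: 138279648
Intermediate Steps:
p(P) = -P/2 - P²/2 (p(P) = -(P*P + P)/2 = -(P² + P)/2 = -(P + P²)/2 = -P/2 - P²/2)
Y = 612 (Y = -85 + 41*17 = -85 + 697 = 612)
(p(-223) + Y)*(79*482 - 43806) = (-½*(-223)*(1 - 223) + 612)*(79*482 - 43806) = (-½*(-223)*(-222) + 612)*(38078 - 43806) = (-24753 + 612)*(-5728) = -24141*(-5728) = 138279648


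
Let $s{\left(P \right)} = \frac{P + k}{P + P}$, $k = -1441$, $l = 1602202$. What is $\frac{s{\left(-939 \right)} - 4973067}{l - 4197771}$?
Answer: $\frac{4669708723}{2437239291} \approx 1.916$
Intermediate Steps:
$s{\left(P \right)} = \frac{-1441 + P}{2 P}$ ($s{\left(P \right)} = \frac{P - 1441}{P + P} = \frac{-1441 + P}{2 P}$)
$\frac{s{\left(-939 \right)} - 4973067}{l - 4197771} = \frac{\frac{-1441 - 939}{2 \left(-939\right)} - 4973067}{1602202 - 4197771} = \frac{\frac{1}{2} \left(- \frac{1}{939}\right) \left(-2380\right) - 4973067}{-2595569} = \left(\frac{1190}{939} - 4973067\right) \left(- \frac{1}{2595569}\right) = \left(- \frac{4669708723}{939}\right) \left(- \frac{1}{2595569}\right) = \frac{4669708723}{2437239291}$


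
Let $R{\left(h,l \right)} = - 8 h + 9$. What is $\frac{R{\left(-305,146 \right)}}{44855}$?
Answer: $\frac{2449}{44855} \approx 0.054598$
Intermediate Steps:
$R{\left(h,l \right)} = 9 - 8 h$
$\frac{R{\left(-305,146 \right)}}{44855} = \frac{9 - -2440}{44855} = \left(9 + 2440\right) \frac{1}{44855} = 2449 \cdot \frac{1}{44855} = \frac{2449}{44855}$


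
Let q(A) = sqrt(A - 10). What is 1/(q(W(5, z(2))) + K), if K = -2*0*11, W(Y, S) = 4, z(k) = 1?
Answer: -I*sqrt(6)/6 ≈ -0.40825*I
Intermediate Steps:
K = 0 (K = 0*11 = 0)
q(A) = sqrt(-10 + A)
1/(q(W(5, z(2))) + K) = 1/(sqrt(-10 + 4) + 0) = 1/(sqrt(-6) + 0) = 1/(I*sqrt(6) + 0) = 1/(I*sqrt(6)) = -I*sqrt(6)/6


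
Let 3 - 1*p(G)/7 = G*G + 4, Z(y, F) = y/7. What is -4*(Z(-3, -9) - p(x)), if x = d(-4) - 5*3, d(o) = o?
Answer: -70940/7 ≈ -10134.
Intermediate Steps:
Z(y, F) = y/7 (Z(y, F) = y*(1/7) = y/7)
x = -19 (x = -4 - 5*3 = -4 - 15 = -19)
p(G) = -7 - 7*G**2 (p(G) = 21 - 7*(G*G + 4) = 21 - 7*(G**2 + 4) = 21 - 7*(4 + G**2) = 21 + (-28 - 7*G**2) = -7 - 7*G**2)
-4*(Z(-3, -9) - p(x)) = -4*((1/7)*(-3) - (-7 - 7*(-19)**2)) = -4*(-3/7 - (-7 - 7*361)) = -4*(-3/7 - (-7 - 2527)) = -4*(-3/7 - 1*(-2534)) = -4*(-3/7 + 2534) = -4*17735/7 = -70940/7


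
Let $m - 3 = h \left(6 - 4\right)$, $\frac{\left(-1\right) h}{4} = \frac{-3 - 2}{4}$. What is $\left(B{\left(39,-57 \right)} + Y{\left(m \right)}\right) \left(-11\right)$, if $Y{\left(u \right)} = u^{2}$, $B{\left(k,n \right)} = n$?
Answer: $-1232$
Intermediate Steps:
$h = 5$ ($h = - 4 \frac{-3 - 2}{4} = - 4 \left(-3 - 2\right) \frac{1}{4} = - 4 \left(\left(-5\right) \frac{1}{4}\right) = \left(-4\right) \left(- \frac{5}{4}\right) = 5$)
$m = 13$ ($m = 3 + 5 \left(6 - 4\right) = 3 + 5 \cdot 2 = 3 + 10 = 13$)
$\left(B{\left(39,-57 \right)} + Y{\left(m \right)}\right) \left(-11\right) = \left(-57 + 13^{2}\right) \left(-11\right) = \left(-57 + 169\right) \left(-11\right) = 112 \left(-11\right) = -1232$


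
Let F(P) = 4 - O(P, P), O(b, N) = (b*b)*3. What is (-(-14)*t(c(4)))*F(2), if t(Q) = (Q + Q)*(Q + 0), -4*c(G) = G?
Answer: -224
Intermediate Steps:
c(G) = -G/4
O(b, N) = 3*b**2 (O(b, N) = b**2*3 = 3*b**2)
t(Q) = 2*Q**2 (t(Q) = (2*Q)*Q = 2*Q**2)
F(P) = 4 - 3*P**2
(-(-14)*t(c(4)))*F(2) = (-(-14)*2*(-1/4*4)**2)*(4 - 3*2**2) = (-(-14)*2*(-1)**2)*(4 - 3*4) = (-(-14)*2*1)*(4 - 12) = -(-14)*2*(-8) = -14*(-2)*(-8) = 28*(-8) = -224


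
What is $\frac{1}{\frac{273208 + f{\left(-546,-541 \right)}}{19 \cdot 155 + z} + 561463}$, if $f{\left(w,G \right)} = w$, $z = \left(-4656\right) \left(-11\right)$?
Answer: $\frac{54161}{30409670205} \approx 1.781 \cdot 10^{-6}$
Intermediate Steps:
$z = 51216$
$\frac{1}{\frac{273208 + f{\left(-546,-541 \right)}}{19 \cdot 155 + z} + 561463} = \frac{1}{\frac{273208 - 546}{19 \cdot 155 + 51216} + 561463} = \frac{1}{\frac{272662}{2945 + 51216} + 561463} = \frac{1}{\frac{272662}{54161} + 561463} = \frac{1}{\frac{30409670205}{54161}} = \frac{54161}{30409670205}$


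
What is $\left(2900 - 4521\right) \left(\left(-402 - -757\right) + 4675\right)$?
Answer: $-8153630$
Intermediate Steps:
$\left(2900 - 4521\right) \left(\left(-402 - -757\right) + 4675\right) = - 1621 \left(\left(-402 + 757\right) + 4675\right) = - 1621 \left(355 + 4675\right) = \left(-1621\right) 5030 = -8153630$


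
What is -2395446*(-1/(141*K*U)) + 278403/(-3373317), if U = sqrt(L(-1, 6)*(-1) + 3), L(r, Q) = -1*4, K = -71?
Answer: -92801/1124439 - 798482*sqrt(7)/23359 ≈ -90.522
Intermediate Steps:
L(r, Q) = -4
U = sqrt(7) (U = sqrt(-4*(-1) + 3) = sqrt(4 + 3) = sqrt(7) ≈ 2.6458)
-2395446*(-1/(141*K*U)) + 278403/(-3373317) = -2395446*sqrt(7)/70077 + 278403/(-3373317) = -2395446*sqrt(7)/70077 + 278403*(-1/3373317) = -798482*sqrt(7)/23359 - 92801/1124439 = -92801/1124439 - 798482*sqrt(7)/23359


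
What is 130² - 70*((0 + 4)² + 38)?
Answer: 13120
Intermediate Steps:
130² - 70*((0 + 4)² + 38) = 16900 - 70*(4² + 38) = 16900 - 70*(16 + 38) = 16900 - 70*54 = 16900 - 3780 = 13120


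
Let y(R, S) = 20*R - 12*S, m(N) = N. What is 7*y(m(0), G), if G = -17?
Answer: 1428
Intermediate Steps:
y(R, S) = -12*S + 20*R
7*y(m(0), G) = 7*(-12*(-17) + 20*0) = 7*(204 + 0) = 7*204 = 1428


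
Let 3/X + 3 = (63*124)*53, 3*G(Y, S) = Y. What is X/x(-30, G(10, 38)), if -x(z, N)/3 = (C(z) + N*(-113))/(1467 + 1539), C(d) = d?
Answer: 1503/84186710 ≈ 1.7853e-5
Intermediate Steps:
G(Y, S) = Y/3
X = 1/138011 (X = 3/(-3 + (63*124)*53) = 3/(-3 + 7812*53) = 3/(-3 + 414036) = 3/414033 = 3*(1/414033) = 1/138011 ≈ 7.2458e-6)
x(z, N) = -z/1002 + 113*N/1002 (x(z, N) = -3*(z + N*(-113))/(1467 + 1539) = -3*(z - 113*N)/3006 = -3*(-113*N/3006 + z/3006) = -z/1002 + 113*N/1002)
X/x(-30, G(10, 38)) = 1/(138011*(-1/1002*(-30) + 113*((⅓)*10)/1002)) = 1/(138011*(5/167 + (113/1002)*(10/3))) = 1/(138011*(5/167 + 565/1503)) = 1/(138011*(610/1503)) = (1/138011)*(1503/610) = 1503/84186710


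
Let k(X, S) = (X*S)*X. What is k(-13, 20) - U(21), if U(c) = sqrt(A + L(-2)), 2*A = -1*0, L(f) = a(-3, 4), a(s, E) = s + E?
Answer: 3379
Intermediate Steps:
a(s, E) = E + s
L(f) = 1 (L(f) = 4 - 3 = 1)
A = 0 (A = (-1*0)/2 = (1/2)*0 = 0)
U(c) = 1 (U(c) = sqrt(0 + 1) = sqrt(1) = 1)
k(X, S) = S*X**2 (k(X, S) = (S*X)*X = S*X**2)
k(-13, 20) - U(21) = 20*(-13)**2 - 1*1 = 20*169 - 1 = 3380 - 1 = 3379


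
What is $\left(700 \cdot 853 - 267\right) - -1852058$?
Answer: $2448891$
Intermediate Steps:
$\left(700 \cdot 853 - 267\right) - -1852058 = \left(597100 - 267\right) + 1852058 = 596833 + 1852058 = 2448891$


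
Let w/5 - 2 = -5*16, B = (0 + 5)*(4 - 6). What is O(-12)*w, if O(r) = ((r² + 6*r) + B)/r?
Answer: 2015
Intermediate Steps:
B = -10 (B = 5*(-2) = -10)
w = -390 (w = 10 + 5*(-5*16) = 10 + 5*(-80) = 10 - 400 = -390)
O(r) = (-10 + r² + 6*r)/r (O(r) = ((r² + 6*r) - 10)/r = (-10 + r² + 6*r)/r)
O(-12)*w = (6 - 12 - 10/(-12))*(-390) = (6 - 12 - 10*(-1/12))*(-390) = (6 - 12 + ⅚)*(-390) = -31/6*(-390) = 2015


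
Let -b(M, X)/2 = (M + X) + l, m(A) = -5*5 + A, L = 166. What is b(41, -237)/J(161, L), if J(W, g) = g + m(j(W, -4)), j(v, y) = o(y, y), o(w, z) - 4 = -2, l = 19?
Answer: 354/143 ≈ 2.4755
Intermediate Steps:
o(w, z) = 2 (o(w, z) = 4 - 2 = 2)
j(v, y) = 2
m(A) = -25 + A
b(M, X) = -38 - 2*M - 2*X (b(M, X) = -2*((M + X) + 19) = -2*(19 + M + X) = -38 - 2*M - 2*X)
J(W, g) = -23 + g (J(W, g) = g + (-25 + 2) = g - 23 = -23 + g)
b(41, -237)/J(161, L) = (-38 - 2*41 - 2*(-237))/(-23 + 166) = (-38 - 82 + 474)/143 = 354*(1/143) = 354/143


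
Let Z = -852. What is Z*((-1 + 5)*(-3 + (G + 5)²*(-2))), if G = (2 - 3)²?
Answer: 255600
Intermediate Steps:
G = 1 (G = (-1)² = 1)
Z*((-1 + 5)*(-3 + (G + 5)²*(-2))) = -852*(-1 + 5)*(-3 + (1 + 5)²*(-2)) = -3408*(-3 + 6²*(-2)) = -3408*(-3 + 36*(-2)) = -3408*(-3 - 72) = -3408*(-75) = -852*(-300) = 255600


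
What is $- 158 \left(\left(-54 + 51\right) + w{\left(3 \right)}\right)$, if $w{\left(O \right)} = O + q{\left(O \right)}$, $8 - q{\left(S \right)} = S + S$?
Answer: $-316$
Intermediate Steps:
$q{\left(S \right)} = 8 - 2 S$ ($q{\left(S \right)} = 8 - \left(S + S\right) = 8 - 2 S$)
$w{\left(O \right)} = 8 - O$ ($w{\left(O \right)} = O - \left(-8 + 2 O\right) = 8 - O$)
$- 158 \left(\left(-54 + 51\right) + w{\left(3 \right)}\right) = - 158 \left(\left(-54 + 51\right) + \left(8 - 3\right)\right) = - 158 \left(-3 + \left(8 - 3\right)\right) = - 158 \left(-3 + 5\right) = \left(-158\right) 2 = -316$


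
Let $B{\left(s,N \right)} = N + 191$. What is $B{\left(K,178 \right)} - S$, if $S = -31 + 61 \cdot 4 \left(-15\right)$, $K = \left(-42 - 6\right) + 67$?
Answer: $4060$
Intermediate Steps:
$K = 19$ ($K = -48 + 67 = 19$)
$B{\left(s,N \right)} = 191 + N$
$S = -3691$ ($S = -31 + 61 \left(-60\right) = -31 - 3660 = -3691$)
$B{\left(K,178 \right)} - S = \left(191 + 178\right) - -3691 = 369 + 3691 = 4060$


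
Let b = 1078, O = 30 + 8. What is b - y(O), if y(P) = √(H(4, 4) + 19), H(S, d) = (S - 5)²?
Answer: 1078 - 2*√5 ≈ 1073.5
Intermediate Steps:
O = 38
H(S, d) = (-5 + S)²
y(P) = 2*√5 (y(P) = √((-5 + 4)² + 19) = √((-1)² + 19) = √(1 + 19) = √20 = 2*√5)
b - y(O) = 1078 - 2*√5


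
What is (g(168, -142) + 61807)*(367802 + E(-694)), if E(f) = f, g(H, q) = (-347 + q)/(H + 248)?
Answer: 2359698913271/104 ≈ 2.2689e+10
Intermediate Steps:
g(H, q) = (-347 + q)/(248 + H)
(g(168, -142) + 61807)*(367802 + E(-694)) = ((-347 - 142)/(248 + 168) + 61807)*(367802 - 694) = (-489/416 + 61807)*367108 = (25711223/416)*367108 = 2359698913271/104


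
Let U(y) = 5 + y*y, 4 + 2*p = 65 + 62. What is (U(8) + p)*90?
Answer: 11745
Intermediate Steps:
p = 123/2 (p = -2 + (65 + 62)/2 = -2 + (½)*127 = -2 + 127/2 = 123/2 ≈ 61.500)
U(y) = 5 + y²
(U(8) + p)*90 = ((5 + 8²) + 123/2)*90 = ((5 + 64) + 123/2)*90 = (69 + 123/2)*90 = (261/2)*90 = 11745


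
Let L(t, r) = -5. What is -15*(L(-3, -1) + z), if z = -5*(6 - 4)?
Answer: 225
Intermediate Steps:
z = -10 (z = -5*2 = -10)
-15*(L(-3, -1) + z) = -15*(-5 - 10) = -15*(-15) = 225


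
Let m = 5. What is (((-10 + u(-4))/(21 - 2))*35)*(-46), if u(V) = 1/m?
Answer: 15778/19 ≈ 830.42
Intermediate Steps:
u(V) = ⅕ (u(V) = 1/5 = ⅕)
(((-10 + u(-4))/(21 - 2))*35)*(-46) = (((-10 + ⅕)/(21 - 2))*35)*(-46) = (-49/5/19*35)*(-46) = (-49/5*1/19*35)*(-46) = -49/95*35*(-46) = -343/19*(-46) = 15778/19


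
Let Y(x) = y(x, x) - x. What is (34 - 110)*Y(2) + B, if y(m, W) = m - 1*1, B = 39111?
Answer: 39187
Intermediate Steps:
y(m, W) = -1 + m (y(m, W) = m - 1 = -1 + m)
Y(x) = -1 (Y(x) = (-1 + x) - x = -1)
(34 - 110)*Y(2) + B = (34 - 110)*(-1) + 39111 = -76*(-1) + 39111 = 76 + 39111 = 39187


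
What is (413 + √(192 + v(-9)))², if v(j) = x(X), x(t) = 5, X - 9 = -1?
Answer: (413 + √197)² ≈ 1.8236e+5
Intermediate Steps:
X = 8 (X = 9 - 1 = 8)
v(j) = 5
(413 + √(192 + v(-9)))² = (413 + √(192 + 5))² = (413 + √197)²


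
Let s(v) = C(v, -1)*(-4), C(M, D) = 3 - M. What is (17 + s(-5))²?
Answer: 225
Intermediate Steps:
s(v) = -12 + 4*v (s(v) = (3 - v)*(-4) = -12 + 4*v)
(17 + s(-5))² = (17 + (-12 + 4*(-5)))² = (17 + (-12 - 20))² = (17 - 32)² = (-15)² = 225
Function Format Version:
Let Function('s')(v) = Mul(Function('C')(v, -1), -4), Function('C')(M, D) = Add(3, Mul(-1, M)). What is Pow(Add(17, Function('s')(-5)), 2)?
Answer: 225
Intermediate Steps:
Function('s')(v) = Add(-12, Mul(4, v)) (Function('s')(v) = Mul(Add(3, Mul(-1, v)), -4) = Add(-12, Mul(4, v)))
Pow(Add(17, Function('s')(-5)), 2) = Pow(Add(17, Add(-12, Mul(4, -5))), 2) = Pow(Add(17, Add(-12, -20)), 2) = Pow(Add(17, -32), 2) = Pow(-15, 2) = 225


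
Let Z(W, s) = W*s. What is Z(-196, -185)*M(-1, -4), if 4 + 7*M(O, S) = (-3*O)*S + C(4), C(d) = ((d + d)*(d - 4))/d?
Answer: -82880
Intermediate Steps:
C(d) = -8 + 2*d (C(d) = ((2*d)*(-4 + d))/d = (2*d*(-4 + d))/d = -8 + 2*d)
M(O, S) = -4/7 - 3*O*S/7 (M(O, S) = -4/7 + ((-3*O)*S + (-8 + 2*4))/7 = -4/7 + (-3*O*S + (-8 + 8))/7 = -4/7 + (-3*O*S + 0)/7 = -4/7 + (-3*O*S)/7 = -4/7 - 3*O*S/7)
Z(-196, -185)*M(-1, -4) = (-196*(-185))*(-4/7 - 3/7*(-1)*(-4)) = 36260*(-4/7 - 12/7) = 36260*(-16/7) = -82880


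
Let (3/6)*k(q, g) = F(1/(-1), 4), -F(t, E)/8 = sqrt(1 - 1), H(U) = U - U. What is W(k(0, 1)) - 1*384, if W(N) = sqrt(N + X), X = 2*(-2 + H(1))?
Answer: -384 + 2*I ≈ -384.0 + 2.0*I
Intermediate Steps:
H(U) = 0
F(t, E) = 0 (F(t, E) = -8*sqrt(1 - 1) = -8*sqrt(0) = -8*0 = 0)
X = -4 (X = 2*(-2 + 0) = 2*(-2) = -4)
k(q, g) = 0 (k(q, g) = 2*0 = 0)
W(N) = sqrt(-4 + N) (W(N) = sqrt(N - 4) = sqrt(-4 + N))
W(k(0, 1)) - 1*384 = sqrt(-4 + 0) - 1*384 = sqrt(-4) - 384 = 2*I - 384 = -384 + 2*I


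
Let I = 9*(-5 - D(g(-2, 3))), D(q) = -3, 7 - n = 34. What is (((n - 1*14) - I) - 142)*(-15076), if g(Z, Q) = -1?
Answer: 2487540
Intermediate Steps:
n = -27 (n = 7 - 1*34 = 7 - 34 = -27)
I = -18 (I = 9*(-5 - 1*(-3)) = 9*(-5 + 3) = 9*(-2) = -18)
(((n - 1*14) - I) - 142)*(-15076) = (((-27 - 1*14) - 1*(-18)) - 142)*(-15076) = (((-27 - 14) + 18) - 142)*(-15076) = ((-41 + 18) - 142)*(-15076) = (-23 - 142)*(-15076) = -165*(-15076) = 2487540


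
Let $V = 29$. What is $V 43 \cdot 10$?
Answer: $12470$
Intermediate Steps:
$V 43 \cdot 10 = 29 \cdot 43 \cdot 10 = 1247 \cdot 10 = 12470$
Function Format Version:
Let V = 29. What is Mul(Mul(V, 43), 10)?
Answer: 12470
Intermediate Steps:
Mul(Mul(V, 43), 10) = Mul(Mul(29, 43), 10) = Mul(1247, 10) = 12470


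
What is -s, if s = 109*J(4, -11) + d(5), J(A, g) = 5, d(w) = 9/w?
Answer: -2734/5 ≈ -546.80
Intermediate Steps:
s = 2734/5 (s = 109*5 + 9/5 = 545 + 9*(⅕) = 545 + 9/5 = 2734/5 ≈ 546.80)
-s = -1*2734/5 = -2734/5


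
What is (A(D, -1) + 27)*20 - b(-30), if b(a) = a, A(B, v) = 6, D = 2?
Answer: 690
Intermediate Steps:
(A(D, -1) + 27)*20 - b(-30) = (6 + 27)*20 - 1*(-30) = 33*20 + 30 = 660 + 30 = 690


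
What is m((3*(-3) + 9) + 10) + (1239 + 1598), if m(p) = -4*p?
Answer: 2797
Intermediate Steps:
m((3*(-3) + 9) + 10) + (1239 + 1598) = -4*((3*(-3) + 9) + 10) + (1239 + 1598) = -4*((-9 + 9) + 10) + 2837 = -4*(0 + 10) + 2837 = -4*10 + 2837 = -40 + 2837 = 2797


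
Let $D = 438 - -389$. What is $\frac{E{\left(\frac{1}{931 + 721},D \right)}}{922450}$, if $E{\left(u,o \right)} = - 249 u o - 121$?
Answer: $- \frac{81163}{304777480} \approx -0.0002663$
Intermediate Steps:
$D = 827$ ($D = 438 + 389 = 827$)
$E{\left(u,o \right)} = -121 - 249 o u$ ($E{\left(u,o \right)} = - 249 o u - 121 = -121 - 249 o u$)
$\frac{E{\left(\frac{1}{931 + 721},D \right)}}{922450} = \frac{-121 - \frac{205923}{931 + 721}}{922450} = \left(-121 - \frac{205923}{1652}\right) \frac{1}{922450} = \left(- \frac{405815}{1652}\right) \frac{1}{922450} = - \frac{81163}{304777480}$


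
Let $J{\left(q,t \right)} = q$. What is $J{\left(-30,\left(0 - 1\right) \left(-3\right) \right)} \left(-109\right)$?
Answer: $3270$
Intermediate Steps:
$J{\left(-30,\left(0 - 1\right) \left(-3\right) \right)} \left(-109\right) = \left(-30\right) \left(-109\right) = 3270$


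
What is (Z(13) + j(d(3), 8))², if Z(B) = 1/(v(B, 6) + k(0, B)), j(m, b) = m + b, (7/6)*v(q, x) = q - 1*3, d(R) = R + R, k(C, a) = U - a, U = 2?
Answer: 53361/289 ≈ 184.64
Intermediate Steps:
k(C, a) = 2 - a
d(R) = 2*R
v(q, x) = -18/7 + 6*q/7 (v(q, x) = 6*(q - 1*3)/7 = 6*(q - 3)/7 = 6*(-3 + q)/7 = -18/7 + 6*q/7)
j(m, b) = b + m
Z(B) = 1/(-4/7 - B/7) (Z(B) = 1/((-18/7 + 6*B/7) + (2 - B)) = 1/(-4/7 - B/7))
(Z(13) + j(d(3), 8))² = (-7/(4 + 13) + (8 + 2*3))² = (-7/17 + (8 + 6))² = (-7*1/17 + 14)² = (-7/17 + 14)² = (231/17)² = 53361/289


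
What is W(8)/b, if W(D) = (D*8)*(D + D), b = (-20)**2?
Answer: 64/25 ≈ 2.5600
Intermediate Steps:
b = 400
W(D) = 16*D**2 (W(D) = (8*D)*(2*D) = 16*D**2)
W(8)/b = (16*8**2)/400 = (16*64)*(1/400) = 1024*(1/400) = 64/25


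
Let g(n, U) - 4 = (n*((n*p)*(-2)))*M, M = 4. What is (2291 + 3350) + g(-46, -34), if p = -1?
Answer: 22573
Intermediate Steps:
g(n, U) = 4 + 8*n**2 (g(n, U) = 4 + (n*((n*(-1))*(-2)))*4 = 4 + (n*(-n*(-2)))*4 = 4 + (n*(2*n))*4 = 4 + (2*n**2)*4 = 4 + 8*n**2)
(2291 + 3350) + g(-46, -34) = (2291 + 3350) + (4 + 8*(-46)**2) = 5641 + (4 + 8*2116) = 5641 + (4 + 16928) = 5641 + 16932 = 22573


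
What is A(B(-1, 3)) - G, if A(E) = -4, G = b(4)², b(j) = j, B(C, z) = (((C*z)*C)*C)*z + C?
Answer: -20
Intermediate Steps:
B(C, z) = C + C³*z² (B(C, z) = ((z*C²)*C)*z + C = (z*C³)*z + C = C³*z² + C = C + C³*z²)
G = 16 (G = 4² = 16)
A(B(-1, 3)) - G = -4 - 1*16 = -4 - 16 = -20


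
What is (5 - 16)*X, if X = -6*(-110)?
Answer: -7260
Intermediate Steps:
X = 660
(5 - 16)*X = (5 - 16)*660 = -11*660 = -7260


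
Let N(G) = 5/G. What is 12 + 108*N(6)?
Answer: 102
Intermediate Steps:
12 + 108*N(6) = 12 + 108*(5/6) = 12 + 108*(5*(⅙)) = 12 + 108*(⅚) = 12 + 90 = 102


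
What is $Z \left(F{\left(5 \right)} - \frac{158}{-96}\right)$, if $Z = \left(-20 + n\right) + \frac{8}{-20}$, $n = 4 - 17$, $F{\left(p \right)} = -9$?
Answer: $\frac{58951}{240} \approx 245.63$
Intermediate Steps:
$n = -13$
$Z = - \frac{167}{5}$ ($Z = \left(-20 - 13\right) + \frac{8}{-20} = -33 + 8 \left(- \frac{1}{20}\right) = -33 - \frac{2}{5} = - \frac{167}{5} \approx -33.4$)
$Z \left(F{\left(5 \right)} - \frac{158}{-96}\right) = - \frac{167 \left(-9 - \frac{158}{-96}\right)}{5} = - \frac{167 \left(-9 - - \frac{79}{48}\right)}{5} = - \frac{167 \left(-9 + \frac{79}{48}\right)}{5} = \left(- \frac{167}{5}\right) \left(- \frac{353}{48}\right) = \frac{58951}{240}$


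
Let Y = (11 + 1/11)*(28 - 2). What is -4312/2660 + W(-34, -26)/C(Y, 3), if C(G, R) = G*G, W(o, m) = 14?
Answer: -774661503/477925240 ≈ -1.6209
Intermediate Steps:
Y = 3172/11 (Y = (11 + 1/11)*26 = (122/11)*26 = 3172/11 ≈ 288.36)
C(G, R) = G²
-4312/2660 + W(-34, -26)/C(Y, 3) = -4312/2660 + 14/((3172/11)²) = -4312*1/2660 + 14/(10061584/121) = -154/95 + 14*(121/10061584) = -154/95 + 847/5030792 = -774661503/477925240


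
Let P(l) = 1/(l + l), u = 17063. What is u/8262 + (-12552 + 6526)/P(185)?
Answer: -18421103377/8262 ≈ -2.2296e+6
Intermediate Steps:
P(l) = 1/(2*l)
u/8262 + (-12552 + 6526)/P(185) = 17063/8262 + (-12552 + 6526)/(((½)/185)) = 17063*(1/8262) - 6026/((½)*(1/185)) = 17063/8262 - 6026/1/370 = 17063/8262 - 6026*370 = 17063/8262 - 2229620 = -18421103377/8262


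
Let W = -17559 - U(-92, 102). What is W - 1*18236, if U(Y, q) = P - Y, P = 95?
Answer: -35982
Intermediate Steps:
U(Y, q) = 95 - Y
W = -17746 (W = -17559 - (95 - 1*(-92)) = -17559 - (95 + 92) = -17559 - 1*187 = -17559 - 187 = -17746)
W - 1*18236 = -17746 - 1*18236 = -17746 - 18236 = -35982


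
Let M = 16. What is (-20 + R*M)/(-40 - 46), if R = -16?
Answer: 138/43 ≈ 3.2093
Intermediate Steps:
(-20 + R*M)/(-40 - 46) = (-20 - 16*16)/(-40 - 46) = (-20 - 256)/(-86) = -1/86*(-276) = 138/43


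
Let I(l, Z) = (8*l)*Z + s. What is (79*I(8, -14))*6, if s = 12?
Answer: -419016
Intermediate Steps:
I(l, Z) = 12 + 8*Z*l (I(l, Z) = (8*l)*Z + 12 = 8*Z*l + 12 = 12 + 8*Z*l)
(79*I(8, -14))*6 = (79*(12 + 8*(-14)*8))*6 = (79*(12 - 896))*6 = (79*(-884))*6 = -69836*6 = -419016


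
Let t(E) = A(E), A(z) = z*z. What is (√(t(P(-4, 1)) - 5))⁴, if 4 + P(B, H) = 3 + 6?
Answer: 400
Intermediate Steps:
A(z) = z²
P(B, H) = 5 (P(B, H) = -4 + (3 + 6) = -4 + 9 = 5)
t(E) = E²
(√(t(P(-4, 1)) - 5))⁴ = (√(5² - 5))⁴ = (√(25 - 5))⁴ = (√20)⁴ = (2*√5)⁴ = 400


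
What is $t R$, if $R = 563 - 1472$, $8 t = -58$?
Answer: $\frac{26361}{4} \approx 6590.3$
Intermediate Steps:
$t = - \frac{29}{4}$ ($t = \frac{1}{8} \left(-58\right) = - \frac{29}{4} \approx -7.25$)
$R = -909$
$t R = \left(- \frac{29}{4}\right) \left(-909\right) = \frac{26361}{4}$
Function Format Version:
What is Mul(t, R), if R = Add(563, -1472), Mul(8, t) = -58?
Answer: Rational(26361, 4) ≈ 6590.3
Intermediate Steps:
t = Rational(-29, 4) (t = Mul(Rational(1, 8), -58) = Rational(-29, 4) ≈ -7.2500)
R = -909
Mul(t, R) = Mul(Rational(-29, 4), -909) = Rational(26361, 4)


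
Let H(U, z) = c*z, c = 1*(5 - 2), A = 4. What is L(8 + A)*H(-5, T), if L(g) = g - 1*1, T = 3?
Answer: 99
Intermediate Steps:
L(g) = -1 + g (L(g) = g - 1 = -1 + g)
c = 3 (c = 1*3 = 3)
H(U, z) = 3*z
L(8 + A)*H(-5, T) = (-1 + (8 + 4))*(3*3) = (-1 + 12)*9 = 11*9 = 99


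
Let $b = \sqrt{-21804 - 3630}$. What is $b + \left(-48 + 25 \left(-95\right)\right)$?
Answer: $-2423 + 9 i \sqrt{314} \approx -2423.0 + 159.48 i$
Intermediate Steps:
$b = 9 i \sqrt{314}$ ($b = \sqrt{-25434} = 9 i \sqrt{314} \approx 159.48 i$)
$b + \left(-48 + 25 \left(-95\right)\right) = 9 i \sqrt{314} + \left(-48 + 25 \left(-95\right)\right) = 9 i \sqrt{314} - 2423 = -2423 + 9 i \sqrt{314}$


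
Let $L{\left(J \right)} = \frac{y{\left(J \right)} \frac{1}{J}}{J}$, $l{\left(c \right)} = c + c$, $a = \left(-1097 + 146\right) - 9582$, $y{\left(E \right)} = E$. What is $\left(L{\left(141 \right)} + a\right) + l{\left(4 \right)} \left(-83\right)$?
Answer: $- \frac{1578776}{141} \approx -11197.0$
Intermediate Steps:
$a = -10533$ ($a = -951 - 9582 = -10533$)
$l{\left(c \right)} = 2 c$
$L{\left(J \right)} = \frac{1}{J}$ ($L{\left(J \right)} = \frac{J \frac{1}{J}}{J} = 1 \frac{1}{J} = \frac{1}{J}$)
$\left(L{\left(141 \right)} + a\right) + l{\left(4 \right)} \left(-83\right) = \left(\frac{1}{141} - 10533\right) + 2 \cdot 4 \left(-83\right) = \left(\frac{1}{141} - 10533\right) + 8 \left(-83\right) = - \frac{1485152}{141} - 664 = - \frac{1578776}{141}$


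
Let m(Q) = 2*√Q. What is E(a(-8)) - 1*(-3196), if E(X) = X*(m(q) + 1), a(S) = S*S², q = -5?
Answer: 2684 - 1024*I*√5 ≈ 2684.0 - 2289.7*I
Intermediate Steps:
a(S) = S³
E(X) = X*(1 + 2*I*√5) (E(X) = X*(2*√(-5) + 1) = X*(2*(I*√5) + 1) = X*(2*I*√5 + 1) = X*(1 + 2*I*√5))
E(a(-8)) - 1*(-3196) = (-8)³*(1 + 2*I*√5) - 1*(-3196) = -512*(1 + 2*I*√5) + 3196 = (-512 - 1024*I*√5) + 3196 = 2684 - 1024*I*√5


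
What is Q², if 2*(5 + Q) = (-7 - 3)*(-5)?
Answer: 400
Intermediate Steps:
Q = 20 (Q = -5 + ((-7 - 3)*(-5))/2 = -5 + (-10*(-5))/2 = -5 + (½)*50 = -5 + 25 = 20)
Q² = 20² = 400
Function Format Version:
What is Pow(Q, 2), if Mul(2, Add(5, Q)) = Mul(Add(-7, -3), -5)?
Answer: 400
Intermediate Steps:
Q = 20 (Q = Add(-5, Mul(Rational(1, 2), Mul(Add(-7, -3), -5))) = Add(-5, Mul(Rational(1, 2), Mul(-10, -5))) = Add(-5, Mul(Rational(1, 2), 50)) = Add(-5, 25) = 20)
Pow(Q, 2) = Pow(20, 2) = 400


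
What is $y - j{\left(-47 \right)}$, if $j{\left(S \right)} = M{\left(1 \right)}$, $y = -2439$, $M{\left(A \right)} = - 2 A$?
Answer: $-2437$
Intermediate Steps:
$j{\left(S \right)} = -2$ ($j{\left(S \right)} = \left(-2\right) 1 = -2$)
$y - j{\left(-47 \right)} = -2439 - -2 = -2439 + 2 = -2437$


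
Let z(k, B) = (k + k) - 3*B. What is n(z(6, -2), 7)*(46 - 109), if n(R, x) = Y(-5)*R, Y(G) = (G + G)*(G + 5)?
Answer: 0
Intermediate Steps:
Y(G) = 2*G*(5 + G) (Y(G) = (2*G)*(5 + G) = 2*G*(5 + G))
z(k, B) = -3*B + 2*k (z(k, B) = 2*k - 3*B = -3*B + 2*k)
n(R, x) = 0 (n(R, x) = (2*(-5)*(5 - 5))*R = (2*(-5)*0)*R = 0*R = 0)
n(z(6, -2), 7)*(46 - 109) = 0*(46 - 109) = 0*(-63) = 0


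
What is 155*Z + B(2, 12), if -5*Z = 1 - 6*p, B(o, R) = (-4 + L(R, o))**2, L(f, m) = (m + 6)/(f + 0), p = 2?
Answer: 3169/9 ≈ 352.11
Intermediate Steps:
L(f, m) = (6 + m)/f
B(o, R) = (-4 + (6 + o)/R)**2
Z = 11/5 (Z = -(1 - 6*2)/5 = -(1 - 12)/5 = -1/5*(-11) = 11/5 ≈ 2.2000)
155*Z + B(2, 12) = 155*(11/5) + (-6 - 1*2 + 4*12)**2/12**2 = 341 + (-6 - 2 + 48)**2/144 = 341 + (1/144)*40**2 = 341 + (1/144)*1600 = 341 + 100/9 = 3169/9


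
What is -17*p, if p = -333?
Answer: 5661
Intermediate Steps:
-17*p = -17*(-333) = 5661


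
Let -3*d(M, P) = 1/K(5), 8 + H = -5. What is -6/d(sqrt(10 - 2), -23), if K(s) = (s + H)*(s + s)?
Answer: -1440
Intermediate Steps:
H = -13 (H = -8 - 5 = -13)
K(s) = 2*s*(-13 + s) (K(s) = (s - 13)*(s + s) = (-13 + s)*(2*s) = 2*s*(-13 + s))
d(M, P) = 1/240 (d(M, P) = -1/(10*(-13 + 5))/3 = -1/(3*(2*5*(-8))) = -1/3/(-80) = -1/3*(-1/80) = 1/240)
-6/d(sqrt(10 - 2), -23) = -6/1/240 = -6*240 = -1440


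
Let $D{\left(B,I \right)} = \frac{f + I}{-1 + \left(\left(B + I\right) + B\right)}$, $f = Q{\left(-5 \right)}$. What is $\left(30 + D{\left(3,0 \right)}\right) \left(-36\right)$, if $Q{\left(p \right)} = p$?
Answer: $-1044$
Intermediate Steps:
$f = -5$
$D{\left(B,I \right)} = \frac{-5 + I}{-1 + I + 2 B}$ ($D{\left(B,I \right)} = \frac{-5 + I}{-1 + \left(\left(B + I\right) + B\right)} = \frac{-5 + I}{-1 + \left(I + 2 B\right)} = \frac{-5 + I}{-1 + I + 2 B}$)
$\left(30 + D{\left(3,0 \right)}\right) \left(-36\right) = \left(30 + \frac{-5 + 0}{-1 + 0 + 2 \cdot 3}\right) \left(-36\right) = \left(30 + \frac{1}{-1 + 0 + 6} \left(-5\right)\right) \left(-36\right) = \left(30 + \frac{1}{5} \left(-5\right)\right) \left(-36\right) = \left(30 - 1\right) \left(-36\right) = 29 \left(-36\right) = -1044$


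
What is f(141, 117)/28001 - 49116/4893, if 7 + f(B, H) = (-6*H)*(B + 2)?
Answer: -622173355/45669631 ≈ -13.623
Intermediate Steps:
f(B, H) = -7 - 6*H*(2 + B) (f(B, H) = -7 + (-6*H)*(B + 2) = -7 + (-6*H)*(2 + B) = -7 - 6*H*(2 + B))
f(141, 117)/28001 - 49116/4893 = (-7 - 12*117 - 6*141*117)/28001 - 49116/4893 = (-7 - 1404 - 98982)*(1/28001) - 49116*1/4893 = -100393*1/28001 - 16372/1631 = -100393/28001 - 16372/1631 = -622173355/45669631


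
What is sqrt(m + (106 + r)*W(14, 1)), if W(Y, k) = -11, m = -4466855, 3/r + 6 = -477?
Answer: 3*I*sqrt(12868396730)/161 ≈ 2113.8*I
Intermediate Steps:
r = -1/161 (r = 3/(-6 - 477) = 3/(-483) = 3*(-1/483) = -1/161 ≈ -0.0062112)
sqrt(m + (106 + r)*W(14, 1)) = sqrt(-4466855 + (106 - 1/161)*(-11)) = sqrt(-4466855 + (17065/161)*(-11)) = sqrt(-4466855 - 187715/161) = sqrt(-719351370/161) = 3*I*sqrt(12868396730)/161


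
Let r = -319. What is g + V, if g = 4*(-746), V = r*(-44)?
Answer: 11052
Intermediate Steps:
V = 14036 (V = -319*(-44) = 14036)
g = -2984
g + V = -2984 + 14036 = 11052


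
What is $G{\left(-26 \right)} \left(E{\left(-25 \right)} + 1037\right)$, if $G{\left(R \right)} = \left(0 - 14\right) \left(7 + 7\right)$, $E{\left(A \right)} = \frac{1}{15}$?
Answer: $- \frac{3048976}{15} \approx -2.0327 \cdot 10^{5}$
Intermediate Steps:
$E{\left(A \right)} = \frac{1}{15}$
$G{\left(R \right)} = -196$ ($G{\left(R \right)} = \left(-14\right) 14 = -196$)
$G{\left(-26 \right)} \left(E{\left(-25 \right)} + 1037\right) = - 196 \left(\frac{1}{15} + 1037\right) = \left(-196\right) \frac{15556}{15} = - \frac{3048976}{15}$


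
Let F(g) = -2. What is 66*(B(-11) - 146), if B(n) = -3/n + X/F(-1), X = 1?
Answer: -9651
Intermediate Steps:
B(n) = -½ - 3/n (B(n) = -3/n + 1/(-2) = -3/n + 1*(-½) = -3/n - ½ = -½ - 3/n)
66*(B(-11) - 146) = 66*((½)*(-6 - 1*(-11))/(-11) - 146) = 66*((½)*(-1/11)*(-6 + 11) - 146) = 66*((½)*(-1/11)*5 - 146) = 66*(-5/22 - 146) = 66*(-3217/22) = -9651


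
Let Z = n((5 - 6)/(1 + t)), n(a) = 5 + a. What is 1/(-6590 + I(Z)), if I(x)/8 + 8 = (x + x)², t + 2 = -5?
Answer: -9/52198 ≈ -0.00017242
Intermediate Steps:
t = -7 (t = -2 - 5 = -7)
Z = 31/6 (Z = 5 + (5 - 6)/(1 - 7) = 5 - 1/(-6) = 5 - 1*(-⅙) = 5 + ⅙ = 31/6 ≈ 5.1667)
I(x) = -64 + 32*x² (I(x) = -64 + 8*(x + x)² = -64 + 8*(2*x)² = -64 + 8*(4*x²) = -64 + 32*x²)
1/(-6590 + I(Z)) = 1/(-6590 + (-64 + 32*(31/6)²)) = 1/(-6590 + (-64 + 32*(961/36))) = 1/(-6590 + (-64 + 7688/9)) = 1/(-6590 + 7112/9) = 1/(-52198/9) = -9/52198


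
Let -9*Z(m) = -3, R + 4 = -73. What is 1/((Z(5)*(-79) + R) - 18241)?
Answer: -3/55033 ≈ -5.4513e-5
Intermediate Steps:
R = -77 (R = -4 - 73 = -77)
Z(m) = ⅓ (Z(m) = -⅑*(-3) = ⅓)
1/((Z(5)*(-79) + R) - 18241) = 1/(((⅓)*(-79) - 77) - 18241) = 1/((-79/3 - 77) - 18241) = 1/(-310/3 - 18241) = 1/(-55033/3) = -3/55033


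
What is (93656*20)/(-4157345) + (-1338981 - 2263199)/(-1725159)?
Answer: 2348815037204/1434416228571 ≈ 1.6375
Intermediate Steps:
(93656*20)/(-4157345) + (-1338981 - 2263199)/(-1725159) = 1873120*(-1/4157345) - 3602180*(-1/1725159) = -374624/831469 + 3602180/1725159 = 2348815037204/1434416228571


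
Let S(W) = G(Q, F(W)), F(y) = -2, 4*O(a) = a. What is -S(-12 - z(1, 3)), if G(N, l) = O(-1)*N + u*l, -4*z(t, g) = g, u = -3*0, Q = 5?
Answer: 5/4 ≈ 1.2500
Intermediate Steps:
O(a) = a/4
u = 0
z(t, g) = -g/4
G(N, l) = -N/4 (G(N, l) = ((¼)*(-1))*N + 0*l = -N/4 + 0 = -N/4)
S(W) = -5/4 (S(W) = -¼*5 = -5/4)
-S(-12 - z(1, 3)) = -1*(-5/4) = 5/4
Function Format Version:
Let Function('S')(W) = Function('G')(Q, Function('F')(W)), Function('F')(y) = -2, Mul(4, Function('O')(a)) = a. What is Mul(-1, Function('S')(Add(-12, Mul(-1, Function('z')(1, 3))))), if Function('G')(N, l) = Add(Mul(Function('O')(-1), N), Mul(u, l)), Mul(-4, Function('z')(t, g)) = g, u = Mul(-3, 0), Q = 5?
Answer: Rational(5, 4) ≈ 1.2500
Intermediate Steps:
Function('O')(a) = Mul(Rational(1, 4), a)
u = 0
Function('z')(t, g) = Mul(Rational(-1, 4), g)
Function('G')(N, l) = Mul(Rational(-1, 4), N) (Function('G')(N, l) = Add(Mul(Mul(Rational(1, 4), -1), N), Mul(0, l)) = Add(Mul(Rational(-1, 4), N), 0) = Mul(Rational(-1, 4), N))
Function('S')(W) = Rational(-5, 4) (Function('S')(W) = Mul(Rational(-1, 4), 5) = Rational(-5, 4))
Mul(-1, Function('S')(Add(-12, Mul(-1, Function('z')(1, 3))))) = Mul(-1, Rational(-5, 4)) = Rational(5, 4)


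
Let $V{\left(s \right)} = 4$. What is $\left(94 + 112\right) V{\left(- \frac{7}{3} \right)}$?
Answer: $824$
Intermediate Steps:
$\left(94 + 112\right) V{\left(- \frac{7}{3} \right)} = \left(94 + 112\right) 4 = 206 \cdot 4 = 824$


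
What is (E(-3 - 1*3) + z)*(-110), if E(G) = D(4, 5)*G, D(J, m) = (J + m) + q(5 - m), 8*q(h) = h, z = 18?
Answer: 3960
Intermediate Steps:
q(h) = h/8
D(J, m) = 5/8 + J + 7*m/8 (D(J, m) = (J + m) + (5 - m)/8 = (J + m) + (5/8 - m/8) = 5/8 + J + 7*m/8)
E(G) = 9*G (E(G) = (5/8 + 4 + (7/8)*5)*G = (5/8 + 4 + 35/8)*G = 9*G)
(E(-3 - 1*3) + z)*(-110) = (9*(-3 - 1*3) + 18)*(-110) = (9*(-3 - 3) + 18)*(-110) = (9*(-6) + 18)*(-110) = (-54 + 18)*(-110) = -36*(-110) = 3960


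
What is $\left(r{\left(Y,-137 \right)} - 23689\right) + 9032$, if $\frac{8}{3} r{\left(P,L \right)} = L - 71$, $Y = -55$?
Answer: $-14735$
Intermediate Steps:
$r{\left(P,L \right)} = - \frac{213}{8} + \frac{3 L}{8}$ ($r{\left(P,L \right)} = \frac{3 \left(L - 71\right)}{8} = \frac{3 \left(-71 + L\right)}{8} = - \frac{213}{8} + \frac{3 L}{8}$)
$\left(r{\left(Y,-137 \right)} - 23689\right) + 9032 = \left(\left(- \frac{213}{8} + \frac{3}{8} \left(-137\right)\right) - 23689\right) + 9032 = \left(\left(- \frac{213}{8} - \frac{411}{8}\right) - 23689\right) + 9032 = \left(-78 - 23689\right) + 9032 = -23767 + 9032 = -14735$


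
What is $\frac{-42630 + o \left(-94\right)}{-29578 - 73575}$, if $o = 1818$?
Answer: $\frac{213522}{103153} \approx 2.07$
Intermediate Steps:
$\frac{-42630 + o \left(-94\right)}{-29578 - 73575} = \frac{-42630 + 1818 \left(-94\right)}{-29578 - 73575} = \frac{-42630 - 170892}{-103153} = \left(-213522\right) \left(- \frac{1}{103153}\right) = \frac{213522}{103153}$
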